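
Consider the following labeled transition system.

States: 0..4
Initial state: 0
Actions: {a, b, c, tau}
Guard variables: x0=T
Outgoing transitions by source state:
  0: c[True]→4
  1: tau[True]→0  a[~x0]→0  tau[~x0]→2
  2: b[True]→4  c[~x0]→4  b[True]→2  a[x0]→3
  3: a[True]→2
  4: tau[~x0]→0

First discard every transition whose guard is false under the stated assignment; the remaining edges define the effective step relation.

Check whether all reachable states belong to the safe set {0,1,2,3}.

Answer: INVARIANT VIOLATED at state 4

Analysis:
Allowed set {0,1,2,3}
Reach set: {0,4}
  0: ok
  4: outside
witness against invariant: c → 4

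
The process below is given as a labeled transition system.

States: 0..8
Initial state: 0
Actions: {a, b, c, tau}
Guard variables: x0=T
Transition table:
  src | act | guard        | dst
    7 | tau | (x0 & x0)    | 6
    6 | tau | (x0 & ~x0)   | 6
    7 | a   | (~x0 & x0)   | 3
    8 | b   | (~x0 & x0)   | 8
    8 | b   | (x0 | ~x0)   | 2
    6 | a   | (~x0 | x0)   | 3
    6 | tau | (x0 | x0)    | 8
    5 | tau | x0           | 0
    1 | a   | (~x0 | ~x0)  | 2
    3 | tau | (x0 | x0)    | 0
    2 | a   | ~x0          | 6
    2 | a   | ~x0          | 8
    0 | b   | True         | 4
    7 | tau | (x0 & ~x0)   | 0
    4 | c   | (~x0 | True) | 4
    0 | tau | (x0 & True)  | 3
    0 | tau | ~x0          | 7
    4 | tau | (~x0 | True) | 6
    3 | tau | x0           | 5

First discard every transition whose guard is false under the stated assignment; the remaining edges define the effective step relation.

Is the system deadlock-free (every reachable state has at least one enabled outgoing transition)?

Answer: DEADLOCK at state 2

Analysis:
Reach set: {0,2,3,4,5,6,8}
  0: b→4  tau→3  [deg 2]
  2: ∅  [no exit]
  3: tau→0  tau→5  [deg 2]
  4: c→4  tau→6  [deg 2]
  5: tau→0  [deg 1]
  6: a→3  tau→8  [deg 2]
  8: b→2  [deg 1]
trace reaching 2: b·tau·tau·b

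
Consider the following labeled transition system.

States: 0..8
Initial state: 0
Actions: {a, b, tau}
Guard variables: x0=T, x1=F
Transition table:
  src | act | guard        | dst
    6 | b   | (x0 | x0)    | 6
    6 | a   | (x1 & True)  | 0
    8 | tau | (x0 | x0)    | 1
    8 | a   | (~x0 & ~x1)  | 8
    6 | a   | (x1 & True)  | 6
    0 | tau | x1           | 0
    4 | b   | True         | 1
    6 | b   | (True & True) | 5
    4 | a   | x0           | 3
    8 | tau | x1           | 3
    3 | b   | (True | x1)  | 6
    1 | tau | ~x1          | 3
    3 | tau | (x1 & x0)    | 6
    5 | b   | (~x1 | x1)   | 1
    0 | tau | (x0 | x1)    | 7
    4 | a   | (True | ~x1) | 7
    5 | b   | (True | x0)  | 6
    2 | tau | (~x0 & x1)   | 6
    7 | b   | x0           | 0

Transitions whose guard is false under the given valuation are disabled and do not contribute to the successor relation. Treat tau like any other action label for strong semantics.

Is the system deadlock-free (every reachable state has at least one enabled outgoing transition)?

Answer: DEADLOCK-FREE

Trace:
Reach set: {0,7}
  0: tau→7  [deg 1]
  7: b→0  [deg 1]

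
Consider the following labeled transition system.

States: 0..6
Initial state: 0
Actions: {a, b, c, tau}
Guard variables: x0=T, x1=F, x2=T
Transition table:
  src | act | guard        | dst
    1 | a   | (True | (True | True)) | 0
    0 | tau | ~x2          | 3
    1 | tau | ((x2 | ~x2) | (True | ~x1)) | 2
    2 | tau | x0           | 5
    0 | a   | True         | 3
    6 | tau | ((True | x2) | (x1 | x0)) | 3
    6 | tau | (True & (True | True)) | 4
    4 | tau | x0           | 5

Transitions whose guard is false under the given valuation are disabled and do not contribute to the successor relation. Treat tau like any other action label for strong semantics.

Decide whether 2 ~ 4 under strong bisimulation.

Refine partition for ~:
  π0 = {{0,1,2,3,4,5,6}}
  π1 = {{0},{1},{2,4,6},{3,5}}
  π2 = {{0},{1},{2,4},{3,5},{6}}
Fixed point at round 3; 5 class(es).
class of 2: {2,4}; class of 4: {2,4}

Answer: BISIMILAR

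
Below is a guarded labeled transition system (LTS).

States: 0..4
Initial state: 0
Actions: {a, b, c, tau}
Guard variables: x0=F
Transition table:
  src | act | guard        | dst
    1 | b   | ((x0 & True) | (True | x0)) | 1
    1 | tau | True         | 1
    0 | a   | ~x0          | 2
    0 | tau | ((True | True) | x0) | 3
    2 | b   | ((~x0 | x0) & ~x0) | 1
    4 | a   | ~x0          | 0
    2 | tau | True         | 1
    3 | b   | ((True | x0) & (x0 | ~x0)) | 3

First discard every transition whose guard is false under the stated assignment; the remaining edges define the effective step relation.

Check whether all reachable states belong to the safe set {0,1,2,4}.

Inv-set: {0,1,2,4}
R = {0,1,2,3}
  0: safe
  1: safe
  2: safe
  3: ✗ unsafe
witness against invariant: tau → 3

Answer: INVARIANT VIOLATED at state 3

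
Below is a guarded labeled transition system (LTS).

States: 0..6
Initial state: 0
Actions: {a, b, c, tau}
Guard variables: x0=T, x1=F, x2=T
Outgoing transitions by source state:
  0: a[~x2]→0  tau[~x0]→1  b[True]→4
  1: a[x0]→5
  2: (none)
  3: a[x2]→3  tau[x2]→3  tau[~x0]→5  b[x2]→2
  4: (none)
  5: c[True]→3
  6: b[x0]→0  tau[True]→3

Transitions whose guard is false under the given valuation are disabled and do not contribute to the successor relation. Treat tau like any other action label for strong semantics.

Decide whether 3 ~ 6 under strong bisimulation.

Compute ~ classes (split until stable):
  P[0] = {{0,1,2,3,4,5,6}}
  P[1] = {{0},{1},{2,4},{3},{5},{6}}
Fixed point at round 2; 6 class(es).
[3]={3}  [6]={6}

Answer: NOT BISIMILAR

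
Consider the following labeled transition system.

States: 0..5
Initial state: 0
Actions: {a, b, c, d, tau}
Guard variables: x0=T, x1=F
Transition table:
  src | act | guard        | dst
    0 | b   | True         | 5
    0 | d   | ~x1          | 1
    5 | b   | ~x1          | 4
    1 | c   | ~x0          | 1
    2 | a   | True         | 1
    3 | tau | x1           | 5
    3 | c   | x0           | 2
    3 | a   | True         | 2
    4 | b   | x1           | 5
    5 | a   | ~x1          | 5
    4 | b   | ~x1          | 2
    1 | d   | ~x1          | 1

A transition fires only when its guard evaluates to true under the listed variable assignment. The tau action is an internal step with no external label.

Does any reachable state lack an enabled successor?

Answer: DEADLOCK-FREE

Analysis:
Reachable = {0,1,2,4,5}
  0: b→5  d→1  [2 exit(s)]
  1: d→1  [1 exit(s)]
  2: a→1  [1 exit(s)]
  4: b→2  [1 exit(s)]
  5: a→5  b→4  [2 exit(s)]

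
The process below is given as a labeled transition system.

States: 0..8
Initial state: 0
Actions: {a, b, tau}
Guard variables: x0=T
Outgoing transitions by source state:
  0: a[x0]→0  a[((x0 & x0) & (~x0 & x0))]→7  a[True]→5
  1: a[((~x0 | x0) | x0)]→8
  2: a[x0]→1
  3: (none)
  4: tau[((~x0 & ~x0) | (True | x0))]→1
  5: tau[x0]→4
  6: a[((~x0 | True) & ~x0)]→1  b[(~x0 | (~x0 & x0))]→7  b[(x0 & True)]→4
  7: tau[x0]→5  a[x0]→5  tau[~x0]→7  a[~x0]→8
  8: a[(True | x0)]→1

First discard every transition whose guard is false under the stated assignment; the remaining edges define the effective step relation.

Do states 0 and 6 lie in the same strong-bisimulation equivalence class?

Answer: NOT BISIMILAR

Working:
Bisimulation quotient by refinement:
  P[0] = {{0,1,2,3,4,5,6,7,8}}
  P[1] = {{0,1,2,8},{3},{4,5},{6},{7}}
  P[2] = {{0},{1,2,8},{3},{4},{5},{6},{7}}
Fixed point at round 3; 7 class(es).
[0]={0}  [6]={6}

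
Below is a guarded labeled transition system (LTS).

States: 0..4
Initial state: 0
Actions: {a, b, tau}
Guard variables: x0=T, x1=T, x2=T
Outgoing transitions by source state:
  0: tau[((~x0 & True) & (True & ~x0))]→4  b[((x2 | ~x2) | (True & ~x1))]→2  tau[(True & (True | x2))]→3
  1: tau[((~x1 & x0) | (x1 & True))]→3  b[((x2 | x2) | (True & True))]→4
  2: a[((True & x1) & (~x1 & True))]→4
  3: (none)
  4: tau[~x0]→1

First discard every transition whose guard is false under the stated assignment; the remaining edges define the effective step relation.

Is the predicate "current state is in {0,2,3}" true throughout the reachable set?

Allowed set {0,2,3}
R = {0,2,3}
  0: safe
  2: safe
  3: safe

Answer: INVARIANT HOLDS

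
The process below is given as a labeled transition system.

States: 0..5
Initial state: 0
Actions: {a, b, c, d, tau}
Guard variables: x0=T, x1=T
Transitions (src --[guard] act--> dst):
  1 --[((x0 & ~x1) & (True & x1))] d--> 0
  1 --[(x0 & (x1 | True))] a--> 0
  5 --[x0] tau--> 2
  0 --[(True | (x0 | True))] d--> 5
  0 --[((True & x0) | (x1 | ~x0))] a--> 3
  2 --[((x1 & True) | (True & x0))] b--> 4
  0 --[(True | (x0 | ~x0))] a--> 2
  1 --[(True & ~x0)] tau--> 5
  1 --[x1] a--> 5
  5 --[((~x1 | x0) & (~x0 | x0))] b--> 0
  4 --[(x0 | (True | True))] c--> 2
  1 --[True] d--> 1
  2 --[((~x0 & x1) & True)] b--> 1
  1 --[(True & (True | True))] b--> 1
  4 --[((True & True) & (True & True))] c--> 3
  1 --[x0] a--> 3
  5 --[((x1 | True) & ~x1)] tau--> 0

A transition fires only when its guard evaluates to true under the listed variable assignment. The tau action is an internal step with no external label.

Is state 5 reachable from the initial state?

Answer: REACHABLE

Analysis:
After dropping false guards: 13 live edges.
L0 = {0}
L1 = {2,3,5}  cumulative {0,2,3,5}
L2 = {4}  cumulative {0,2,3,4,5}
Reach set: {0,2,3,4,5}
trace reaching 5: d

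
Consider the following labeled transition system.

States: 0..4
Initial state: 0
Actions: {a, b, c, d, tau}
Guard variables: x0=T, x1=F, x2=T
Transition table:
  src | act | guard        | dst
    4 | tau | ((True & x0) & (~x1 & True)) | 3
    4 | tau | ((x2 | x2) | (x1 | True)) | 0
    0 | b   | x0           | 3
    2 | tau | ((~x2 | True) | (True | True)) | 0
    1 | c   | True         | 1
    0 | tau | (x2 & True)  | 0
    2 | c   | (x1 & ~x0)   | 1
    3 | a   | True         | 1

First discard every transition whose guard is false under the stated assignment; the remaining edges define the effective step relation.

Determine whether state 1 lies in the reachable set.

Guard filter leaves 7 enabled edge(s).
L0 = {0}
L1 = {3}  now seen {0,3}
L2 = {1}  now seen {0,1,3}
Reach set: {0,1,3}
trace reaching 1: b·a

Answer: REACHABLE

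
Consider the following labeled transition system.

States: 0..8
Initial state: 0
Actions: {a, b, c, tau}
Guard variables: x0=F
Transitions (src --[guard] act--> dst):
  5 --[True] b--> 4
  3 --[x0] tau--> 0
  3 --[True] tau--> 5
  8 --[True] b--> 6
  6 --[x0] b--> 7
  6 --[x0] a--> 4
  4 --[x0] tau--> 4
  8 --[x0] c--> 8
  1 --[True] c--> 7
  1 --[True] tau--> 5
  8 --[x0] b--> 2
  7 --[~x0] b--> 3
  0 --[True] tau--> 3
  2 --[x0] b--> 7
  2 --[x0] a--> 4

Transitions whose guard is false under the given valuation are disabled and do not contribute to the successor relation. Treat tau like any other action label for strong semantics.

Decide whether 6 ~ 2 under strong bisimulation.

Answer: BISIMILAR

Trace:
Refine partition for ~:
  P[0] = {{0,1,2,3,4,5,6,7,8}}
  P[1] = {{0,3},{1},{2,4,6},{5,7,8}}
  P[2] = {{0},{1},{2,4,6},{3},{5,8},{7}}
stable after 3 split(s): 6 block(s)
[6]={2,4,6}  [2]={2,4,6}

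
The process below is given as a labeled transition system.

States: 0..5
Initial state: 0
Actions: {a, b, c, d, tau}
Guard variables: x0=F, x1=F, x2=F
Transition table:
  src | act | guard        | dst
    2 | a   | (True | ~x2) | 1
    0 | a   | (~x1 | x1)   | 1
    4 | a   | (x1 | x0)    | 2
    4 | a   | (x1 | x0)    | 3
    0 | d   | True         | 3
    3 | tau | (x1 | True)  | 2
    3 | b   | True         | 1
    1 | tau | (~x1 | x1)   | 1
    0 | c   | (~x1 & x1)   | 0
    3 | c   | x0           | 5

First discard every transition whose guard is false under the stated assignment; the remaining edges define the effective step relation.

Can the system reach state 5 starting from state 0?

Guard filter leaves 6 enabled edge(s).
L0 = {0}
L1 = {1,3}  cumulative {0,1,3}
L2 = {2}  cumulative {0,1,2,3}
Reachable = {0,1,2,3}

Answer: UNREACHABLE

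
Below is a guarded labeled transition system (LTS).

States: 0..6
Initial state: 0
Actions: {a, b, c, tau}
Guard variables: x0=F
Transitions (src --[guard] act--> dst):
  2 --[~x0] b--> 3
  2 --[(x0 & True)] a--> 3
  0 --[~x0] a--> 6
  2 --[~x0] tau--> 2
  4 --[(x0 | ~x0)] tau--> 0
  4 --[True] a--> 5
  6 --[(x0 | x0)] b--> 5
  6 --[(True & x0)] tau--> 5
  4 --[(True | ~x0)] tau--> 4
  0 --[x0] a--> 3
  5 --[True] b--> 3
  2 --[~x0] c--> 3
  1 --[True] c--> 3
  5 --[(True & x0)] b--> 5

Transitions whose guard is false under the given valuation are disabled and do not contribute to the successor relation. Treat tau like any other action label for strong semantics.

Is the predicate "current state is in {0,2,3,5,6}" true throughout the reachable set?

Answer: INVARIANT HOLDS

Trace:
Safe = {0,2,3,5,6}
R = {0,6}
  0: ok
  6: ok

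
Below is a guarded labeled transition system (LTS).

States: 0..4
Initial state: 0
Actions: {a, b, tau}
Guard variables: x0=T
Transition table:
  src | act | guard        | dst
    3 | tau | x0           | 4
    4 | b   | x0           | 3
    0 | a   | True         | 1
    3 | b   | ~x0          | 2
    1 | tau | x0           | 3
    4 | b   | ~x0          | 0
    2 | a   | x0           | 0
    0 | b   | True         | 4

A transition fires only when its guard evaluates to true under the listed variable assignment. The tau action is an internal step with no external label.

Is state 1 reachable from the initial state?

Answer: REACHABLE

Working:
Guard filter leaves 6 enabled edge(s).
Layer 0: {0}
Layer 1: {1,4}  total {0,1,4}
Layer 2: {3}  total {0,1,3,4}
Reach set: {0,1,3,4}
witness 1: a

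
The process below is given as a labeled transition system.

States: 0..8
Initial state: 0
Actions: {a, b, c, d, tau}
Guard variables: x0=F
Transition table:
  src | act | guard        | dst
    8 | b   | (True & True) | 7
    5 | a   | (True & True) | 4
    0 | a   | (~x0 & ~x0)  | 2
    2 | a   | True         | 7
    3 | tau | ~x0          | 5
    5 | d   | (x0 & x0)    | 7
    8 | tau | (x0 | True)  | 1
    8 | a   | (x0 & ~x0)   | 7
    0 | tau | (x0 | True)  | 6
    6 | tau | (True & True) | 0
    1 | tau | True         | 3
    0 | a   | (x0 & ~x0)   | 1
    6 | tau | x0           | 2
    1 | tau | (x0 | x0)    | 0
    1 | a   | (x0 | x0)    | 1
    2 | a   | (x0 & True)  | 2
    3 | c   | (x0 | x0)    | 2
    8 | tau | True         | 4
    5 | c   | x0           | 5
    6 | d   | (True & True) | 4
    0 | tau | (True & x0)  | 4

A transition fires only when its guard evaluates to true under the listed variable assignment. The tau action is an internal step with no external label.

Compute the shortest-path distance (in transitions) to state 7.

BFS to 7:
  Layer 0: {0}
  Layer 1: {2,6}
  Layer 2: {4,7}
7 enters at depth 2; path a·a

Answer: 2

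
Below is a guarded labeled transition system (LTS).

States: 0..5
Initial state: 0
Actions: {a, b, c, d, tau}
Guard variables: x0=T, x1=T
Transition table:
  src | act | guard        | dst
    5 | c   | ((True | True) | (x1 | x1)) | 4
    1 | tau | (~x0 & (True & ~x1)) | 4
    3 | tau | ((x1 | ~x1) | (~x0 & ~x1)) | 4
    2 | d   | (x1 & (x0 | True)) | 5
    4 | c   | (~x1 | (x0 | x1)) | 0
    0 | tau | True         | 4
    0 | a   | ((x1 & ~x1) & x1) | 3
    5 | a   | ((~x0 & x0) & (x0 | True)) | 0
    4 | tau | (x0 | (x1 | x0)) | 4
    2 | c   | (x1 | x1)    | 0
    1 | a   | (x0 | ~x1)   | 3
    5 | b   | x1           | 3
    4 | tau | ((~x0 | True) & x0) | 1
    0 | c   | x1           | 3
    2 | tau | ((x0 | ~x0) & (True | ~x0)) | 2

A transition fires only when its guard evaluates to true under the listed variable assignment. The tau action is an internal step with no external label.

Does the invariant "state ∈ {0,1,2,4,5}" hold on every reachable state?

Answer: INVARIANT VIOLATED at state 3

Analysis:
Allowed set {0,1,2,4,5}
Reachable = {0,1,3,4}
  0: safe
  1: safe
  3: outside
  4: safe
reach 3 via c — violates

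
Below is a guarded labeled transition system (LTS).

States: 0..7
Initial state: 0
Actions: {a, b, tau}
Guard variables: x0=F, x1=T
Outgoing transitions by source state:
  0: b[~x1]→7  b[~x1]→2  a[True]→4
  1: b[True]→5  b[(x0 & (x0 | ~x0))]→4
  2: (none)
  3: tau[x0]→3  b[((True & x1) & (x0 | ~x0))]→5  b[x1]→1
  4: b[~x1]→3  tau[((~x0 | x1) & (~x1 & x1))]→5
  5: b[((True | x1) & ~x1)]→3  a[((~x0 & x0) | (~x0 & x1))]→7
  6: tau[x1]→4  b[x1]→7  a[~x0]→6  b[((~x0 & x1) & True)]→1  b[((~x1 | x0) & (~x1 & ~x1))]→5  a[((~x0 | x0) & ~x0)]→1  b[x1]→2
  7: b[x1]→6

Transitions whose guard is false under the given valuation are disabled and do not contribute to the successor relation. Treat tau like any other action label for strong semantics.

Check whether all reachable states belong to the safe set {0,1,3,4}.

Safe = {0,1,3,4}
Reachable = {0,4}
  0: ok
  4: ok

Answer: INVARIANT HOLDS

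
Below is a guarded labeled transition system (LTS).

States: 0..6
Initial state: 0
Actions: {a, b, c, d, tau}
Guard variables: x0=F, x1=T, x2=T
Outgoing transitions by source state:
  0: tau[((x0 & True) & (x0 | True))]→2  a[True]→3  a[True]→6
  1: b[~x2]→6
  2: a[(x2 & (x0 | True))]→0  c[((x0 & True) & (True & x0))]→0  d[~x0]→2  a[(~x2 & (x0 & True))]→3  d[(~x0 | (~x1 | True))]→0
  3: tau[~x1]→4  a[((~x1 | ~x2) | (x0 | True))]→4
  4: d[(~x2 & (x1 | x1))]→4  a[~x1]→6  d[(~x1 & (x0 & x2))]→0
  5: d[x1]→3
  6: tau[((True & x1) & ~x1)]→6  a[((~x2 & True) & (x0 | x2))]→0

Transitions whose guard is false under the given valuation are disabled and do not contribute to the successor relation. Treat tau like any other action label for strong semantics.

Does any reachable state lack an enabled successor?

Reachable = {0,3,4,6}
  0: a→3  a→6  [2 out]
  3: a→4  [1 out]
  4: ∅  [no exit]
  6: ∅  [no exit]
trace reaching 4: a·a

Answer: DEADLOCK at state 4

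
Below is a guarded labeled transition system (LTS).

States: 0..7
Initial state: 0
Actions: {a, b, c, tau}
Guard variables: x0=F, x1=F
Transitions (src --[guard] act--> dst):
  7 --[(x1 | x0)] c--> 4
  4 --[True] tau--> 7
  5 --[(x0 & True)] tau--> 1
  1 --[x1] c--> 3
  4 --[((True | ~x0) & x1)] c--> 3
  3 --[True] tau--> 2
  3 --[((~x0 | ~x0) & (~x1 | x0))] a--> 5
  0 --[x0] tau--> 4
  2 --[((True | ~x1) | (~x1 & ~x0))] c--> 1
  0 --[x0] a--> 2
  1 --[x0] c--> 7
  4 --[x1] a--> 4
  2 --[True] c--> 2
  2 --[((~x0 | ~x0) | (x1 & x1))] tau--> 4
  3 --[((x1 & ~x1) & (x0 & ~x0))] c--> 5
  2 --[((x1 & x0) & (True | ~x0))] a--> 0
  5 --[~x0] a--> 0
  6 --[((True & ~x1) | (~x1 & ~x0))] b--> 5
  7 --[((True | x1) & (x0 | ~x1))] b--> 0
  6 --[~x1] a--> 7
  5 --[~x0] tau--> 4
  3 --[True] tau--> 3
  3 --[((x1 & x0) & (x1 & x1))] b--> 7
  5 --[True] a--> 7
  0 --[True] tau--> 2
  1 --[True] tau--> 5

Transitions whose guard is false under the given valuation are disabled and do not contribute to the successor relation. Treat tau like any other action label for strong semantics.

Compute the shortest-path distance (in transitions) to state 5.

Answer: 3

Working:
BFS to 5:
  L0 = {0}
  L1 = {2}
  L2 = {1,4}
  L3 = {5,7}
depth(5)=3, e.g. tau·c·tau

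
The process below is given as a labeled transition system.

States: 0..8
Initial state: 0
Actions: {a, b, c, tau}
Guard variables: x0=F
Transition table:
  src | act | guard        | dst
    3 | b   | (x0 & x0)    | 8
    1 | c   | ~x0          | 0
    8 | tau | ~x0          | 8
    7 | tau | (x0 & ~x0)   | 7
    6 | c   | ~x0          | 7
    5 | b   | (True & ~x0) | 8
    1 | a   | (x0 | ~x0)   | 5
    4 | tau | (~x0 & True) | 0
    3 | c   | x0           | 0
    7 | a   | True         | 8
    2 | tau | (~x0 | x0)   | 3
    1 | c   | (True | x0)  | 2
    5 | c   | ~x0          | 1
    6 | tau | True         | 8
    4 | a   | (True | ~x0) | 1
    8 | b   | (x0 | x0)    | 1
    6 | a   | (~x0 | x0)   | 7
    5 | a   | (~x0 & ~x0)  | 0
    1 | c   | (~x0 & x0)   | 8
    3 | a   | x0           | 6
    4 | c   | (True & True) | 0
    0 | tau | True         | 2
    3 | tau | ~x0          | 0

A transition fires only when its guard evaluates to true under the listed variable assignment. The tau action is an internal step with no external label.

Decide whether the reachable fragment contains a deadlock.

R = {0,2,3}
  0: tau→2  [1 exit(s)]
  2: tau→3  [1 exit(s)]
  3: tau→0  [1 exit(s)]

Answer: DEADLOCK-FREE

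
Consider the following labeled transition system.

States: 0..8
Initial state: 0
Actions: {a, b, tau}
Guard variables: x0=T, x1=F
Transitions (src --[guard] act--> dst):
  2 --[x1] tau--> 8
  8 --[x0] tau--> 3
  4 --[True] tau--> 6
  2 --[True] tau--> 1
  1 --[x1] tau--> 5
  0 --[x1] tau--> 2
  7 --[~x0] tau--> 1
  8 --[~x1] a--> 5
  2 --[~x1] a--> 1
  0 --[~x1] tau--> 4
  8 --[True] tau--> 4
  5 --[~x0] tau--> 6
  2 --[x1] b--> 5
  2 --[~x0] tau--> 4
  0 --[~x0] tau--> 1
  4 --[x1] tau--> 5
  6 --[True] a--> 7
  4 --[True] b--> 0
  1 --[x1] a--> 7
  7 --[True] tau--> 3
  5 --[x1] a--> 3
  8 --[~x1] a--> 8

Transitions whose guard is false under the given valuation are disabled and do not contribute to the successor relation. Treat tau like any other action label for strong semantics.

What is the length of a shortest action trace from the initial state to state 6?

BFS to 6:
  Layer 0: {0}
  Layer 1: {4}
  Layer 2: {6}
first hit 6 at d=2 via tau·tau

Answer: 2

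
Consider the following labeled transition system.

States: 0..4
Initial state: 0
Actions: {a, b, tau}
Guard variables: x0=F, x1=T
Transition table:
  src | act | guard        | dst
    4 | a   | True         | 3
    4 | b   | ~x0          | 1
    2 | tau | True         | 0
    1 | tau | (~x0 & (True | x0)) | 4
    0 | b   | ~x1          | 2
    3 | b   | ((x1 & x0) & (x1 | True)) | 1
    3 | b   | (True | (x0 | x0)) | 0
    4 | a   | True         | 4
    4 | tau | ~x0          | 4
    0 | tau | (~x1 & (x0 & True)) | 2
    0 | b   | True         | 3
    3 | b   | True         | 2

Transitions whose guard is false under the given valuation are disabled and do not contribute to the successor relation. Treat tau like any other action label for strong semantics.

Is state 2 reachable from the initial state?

Answer: REACHABLE

Working:
Guard filter leaves 9 enabled edge(s).
L0 = {0}
L1 = {3}  total {0,3}
L2 = {2}  total {0,2,3}
Reachable = {0,2,3}
witness 2: b·b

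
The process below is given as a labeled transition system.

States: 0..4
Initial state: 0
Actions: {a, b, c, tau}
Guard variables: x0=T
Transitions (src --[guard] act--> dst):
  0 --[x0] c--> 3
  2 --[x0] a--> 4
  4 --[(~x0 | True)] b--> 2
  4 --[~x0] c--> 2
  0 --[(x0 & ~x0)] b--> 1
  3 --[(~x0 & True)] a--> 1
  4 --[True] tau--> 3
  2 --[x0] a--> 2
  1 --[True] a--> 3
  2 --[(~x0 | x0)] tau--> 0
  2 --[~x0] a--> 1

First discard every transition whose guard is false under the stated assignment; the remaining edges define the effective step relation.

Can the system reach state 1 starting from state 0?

After dropping false guards: 7 live edges.
depth 0: {0}
depth 1: {3}  now seen {0,3}
R = {0,3}

Answer: UNREACHABLE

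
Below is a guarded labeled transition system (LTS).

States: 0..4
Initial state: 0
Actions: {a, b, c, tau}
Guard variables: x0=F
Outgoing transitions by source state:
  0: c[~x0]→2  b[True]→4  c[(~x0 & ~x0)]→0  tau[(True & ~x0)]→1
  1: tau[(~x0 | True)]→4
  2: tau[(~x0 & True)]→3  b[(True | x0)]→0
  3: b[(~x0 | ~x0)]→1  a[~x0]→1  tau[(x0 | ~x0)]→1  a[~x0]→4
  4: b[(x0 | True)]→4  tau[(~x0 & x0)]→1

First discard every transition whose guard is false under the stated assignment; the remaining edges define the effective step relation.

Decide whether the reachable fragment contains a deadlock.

Reach set: {0,1,2,3,4}
  0: b→4  c→0  c→2  tau→1  [4 out]
  1: tau→4  [1 out]
  2: b→0  tau→3  [2 out]
  3: a→1  a→4  b→1  tau→1  [4 out]
  4: b→4  [1 out]

Answer: DEADLOCK-FREE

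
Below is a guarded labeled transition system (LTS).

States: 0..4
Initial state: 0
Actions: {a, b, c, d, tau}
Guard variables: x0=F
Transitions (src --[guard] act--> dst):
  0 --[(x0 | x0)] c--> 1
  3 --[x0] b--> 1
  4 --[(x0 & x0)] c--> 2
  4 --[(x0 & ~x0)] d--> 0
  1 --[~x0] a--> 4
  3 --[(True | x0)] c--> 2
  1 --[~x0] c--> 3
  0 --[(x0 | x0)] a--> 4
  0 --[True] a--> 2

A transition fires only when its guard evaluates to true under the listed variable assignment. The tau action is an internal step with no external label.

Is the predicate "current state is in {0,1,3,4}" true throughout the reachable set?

Answer: INVARIANT VIOLATED at state 2

Working:
Allowed set {0,1,3,4}
R = {0,2}
  0: ✓
  2: outside
counterexample path to 2: a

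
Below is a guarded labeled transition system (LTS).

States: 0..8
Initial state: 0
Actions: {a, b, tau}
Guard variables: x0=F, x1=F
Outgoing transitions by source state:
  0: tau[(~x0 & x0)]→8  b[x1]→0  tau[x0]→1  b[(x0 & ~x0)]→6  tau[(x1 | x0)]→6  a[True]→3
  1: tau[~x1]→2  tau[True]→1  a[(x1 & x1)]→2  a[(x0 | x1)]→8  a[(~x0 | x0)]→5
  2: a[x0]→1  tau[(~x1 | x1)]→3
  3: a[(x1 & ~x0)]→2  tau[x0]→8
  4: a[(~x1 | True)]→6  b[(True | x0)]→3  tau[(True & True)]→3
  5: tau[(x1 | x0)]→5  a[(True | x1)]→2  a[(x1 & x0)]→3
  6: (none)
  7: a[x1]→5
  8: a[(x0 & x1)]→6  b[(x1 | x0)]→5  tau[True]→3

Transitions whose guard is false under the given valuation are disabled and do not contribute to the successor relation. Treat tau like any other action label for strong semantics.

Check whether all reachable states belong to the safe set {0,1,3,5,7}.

Answer: INVARIANT HOLDS

Working:
Inv-set: {0,1,3,5,7}
Reachable = {0,3}
  0: ✓
  3: ✓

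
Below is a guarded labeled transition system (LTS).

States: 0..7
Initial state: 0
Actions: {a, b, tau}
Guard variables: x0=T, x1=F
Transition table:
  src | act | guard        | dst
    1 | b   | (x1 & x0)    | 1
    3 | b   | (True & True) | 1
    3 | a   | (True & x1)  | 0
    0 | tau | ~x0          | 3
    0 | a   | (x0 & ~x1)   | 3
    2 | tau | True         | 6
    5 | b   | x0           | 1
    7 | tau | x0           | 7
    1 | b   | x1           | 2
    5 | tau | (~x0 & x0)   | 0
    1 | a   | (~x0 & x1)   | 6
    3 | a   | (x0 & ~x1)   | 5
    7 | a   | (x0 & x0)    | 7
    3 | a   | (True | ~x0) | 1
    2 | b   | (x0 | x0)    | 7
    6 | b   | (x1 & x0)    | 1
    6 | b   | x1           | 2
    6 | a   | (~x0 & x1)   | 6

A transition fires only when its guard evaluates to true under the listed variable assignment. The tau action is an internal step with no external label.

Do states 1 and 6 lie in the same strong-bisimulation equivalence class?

Answer: BISIMILAR

Trace:
Bisimulation quotient by refinement:
  round 0: {{0,1,2,3,4,5,6,7}}
  round 1: {{0},{1,4,6},{2},{3},{5},{7}}
stable after 2 split(s): 6 block(s)
[1]={1,4,6}  [6]={1,4,6}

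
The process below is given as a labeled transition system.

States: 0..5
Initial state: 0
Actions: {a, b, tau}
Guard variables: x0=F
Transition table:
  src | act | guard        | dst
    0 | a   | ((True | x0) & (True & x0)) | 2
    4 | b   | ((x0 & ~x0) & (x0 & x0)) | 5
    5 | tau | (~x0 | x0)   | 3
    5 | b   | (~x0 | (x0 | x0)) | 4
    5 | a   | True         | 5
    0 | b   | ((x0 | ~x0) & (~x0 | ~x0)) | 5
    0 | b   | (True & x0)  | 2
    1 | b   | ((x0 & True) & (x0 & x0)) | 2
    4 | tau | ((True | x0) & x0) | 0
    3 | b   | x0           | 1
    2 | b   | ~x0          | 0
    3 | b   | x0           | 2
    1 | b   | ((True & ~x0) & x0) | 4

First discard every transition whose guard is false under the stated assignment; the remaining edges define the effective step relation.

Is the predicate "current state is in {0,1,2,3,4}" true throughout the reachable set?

Answer: INVARIANT VIOLATED at state 5

Working:
Safe = {0,1,2,3,4}
Reachable = {0,3,4,5}
  0: ✓
  3: ✓
  4: ✓
  5: outside
counterexample path to 5: b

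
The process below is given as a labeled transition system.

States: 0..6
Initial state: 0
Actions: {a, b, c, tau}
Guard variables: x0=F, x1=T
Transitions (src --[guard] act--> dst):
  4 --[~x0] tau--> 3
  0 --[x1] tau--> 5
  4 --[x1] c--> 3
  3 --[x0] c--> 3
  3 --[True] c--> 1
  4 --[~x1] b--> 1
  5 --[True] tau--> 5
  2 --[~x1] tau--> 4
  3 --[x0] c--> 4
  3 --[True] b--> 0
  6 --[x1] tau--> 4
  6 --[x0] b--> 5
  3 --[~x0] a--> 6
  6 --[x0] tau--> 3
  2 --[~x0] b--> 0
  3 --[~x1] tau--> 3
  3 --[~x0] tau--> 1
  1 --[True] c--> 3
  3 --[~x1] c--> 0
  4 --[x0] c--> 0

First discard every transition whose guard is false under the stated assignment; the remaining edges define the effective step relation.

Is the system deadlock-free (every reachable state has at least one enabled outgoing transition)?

Answer: DEADLOCK-FREE

Working:
R = {0,5}
  0: tau→5  [deg 1]
  5: tau→5  [deg 1]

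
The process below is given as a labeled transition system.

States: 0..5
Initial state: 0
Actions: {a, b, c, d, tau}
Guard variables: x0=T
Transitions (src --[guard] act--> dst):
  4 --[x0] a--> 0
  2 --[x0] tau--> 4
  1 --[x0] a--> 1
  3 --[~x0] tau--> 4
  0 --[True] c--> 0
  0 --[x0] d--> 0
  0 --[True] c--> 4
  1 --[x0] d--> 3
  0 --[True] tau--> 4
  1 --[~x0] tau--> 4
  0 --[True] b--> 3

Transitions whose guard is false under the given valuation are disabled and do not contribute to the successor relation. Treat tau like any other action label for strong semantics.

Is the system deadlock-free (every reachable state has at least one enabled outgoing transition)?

Reachable = {0,3,4}
  0: b→3  c→0  c→4  d→0  tau→4  [5 exit(s)]
  3: ∅  [STUCK]
  4: a→0  [1 exit(s)]
witness 3: b

Answer: DEADLOCK at state 3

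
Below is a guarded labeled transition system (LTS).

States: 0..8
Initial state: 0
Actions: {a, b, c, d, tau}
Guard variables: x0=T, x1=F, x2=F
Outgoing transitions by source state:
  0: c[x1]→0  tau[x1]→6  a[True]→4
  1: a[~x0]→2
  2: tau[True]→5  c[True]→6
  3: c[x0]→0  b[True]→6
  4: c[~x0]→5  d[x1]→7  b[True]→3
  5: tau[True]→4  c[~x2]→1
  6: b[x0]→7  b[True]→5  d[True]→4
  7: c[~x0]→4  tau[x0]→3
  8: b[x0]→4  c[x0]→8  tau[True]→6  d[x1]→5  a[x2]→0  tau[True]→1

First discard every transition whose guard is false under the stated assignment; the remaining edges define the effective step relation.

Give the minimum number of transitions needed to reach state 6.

Answer: 3

Working:
Layered search for 6:
  Layer 0: {0}
  Layer 1: {4}
  Layer 2: {3}
  Layer 3: {6}
depth(6)=3, e.g. a·b·b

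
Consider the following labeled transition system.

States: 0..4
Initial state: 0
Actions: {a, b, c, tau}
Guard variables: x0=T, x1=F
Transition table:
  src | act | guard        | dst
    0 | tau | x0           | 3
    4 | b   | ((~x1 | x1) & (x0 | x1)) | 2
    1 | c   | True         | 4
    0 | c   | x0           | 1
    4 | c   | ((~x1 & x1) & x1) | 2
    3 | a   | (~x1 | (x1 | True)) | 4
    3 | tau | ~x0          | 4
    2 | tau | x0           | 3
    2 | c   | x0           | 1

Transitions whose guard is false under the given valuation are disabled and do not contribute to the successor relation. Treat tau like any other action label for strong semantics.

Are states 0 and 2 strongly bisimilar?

Refine partition for ~:
  P[0] = {{0,1,2,3,4}}
  P[1] = {{0,2},{1},{3},{4}}
Fixed point at round 2; 4 class(es).
0∈{0,2}, 2∈{0,2}

Answer: BISIMILAR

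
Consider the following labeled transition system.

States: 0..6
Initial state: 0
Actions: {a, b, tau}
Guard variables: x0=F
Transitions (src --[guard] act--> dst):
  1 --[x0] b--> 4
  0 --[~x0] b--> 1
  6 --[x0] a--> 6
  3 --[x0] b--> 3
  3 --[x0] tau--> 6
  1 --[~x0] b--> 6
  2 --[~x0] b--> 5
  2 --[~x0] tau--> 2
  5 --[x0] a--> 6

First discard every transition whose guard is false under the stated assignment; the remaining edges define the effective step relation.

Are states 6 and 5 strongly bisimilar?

Answer: BISIMILAR

Trace:
Refine partition for ~:
  round 0: {{0,1,2,3,4,5,6}}
  round 1: {{0,1},{2},{3,4,5,6}}
  round 2: {{0},{1},{2},{3,4,5,6}}
Fixed point at round 3; 4 class(es).
6∈{3,4,5,6}, 5∈{3,4,5,6}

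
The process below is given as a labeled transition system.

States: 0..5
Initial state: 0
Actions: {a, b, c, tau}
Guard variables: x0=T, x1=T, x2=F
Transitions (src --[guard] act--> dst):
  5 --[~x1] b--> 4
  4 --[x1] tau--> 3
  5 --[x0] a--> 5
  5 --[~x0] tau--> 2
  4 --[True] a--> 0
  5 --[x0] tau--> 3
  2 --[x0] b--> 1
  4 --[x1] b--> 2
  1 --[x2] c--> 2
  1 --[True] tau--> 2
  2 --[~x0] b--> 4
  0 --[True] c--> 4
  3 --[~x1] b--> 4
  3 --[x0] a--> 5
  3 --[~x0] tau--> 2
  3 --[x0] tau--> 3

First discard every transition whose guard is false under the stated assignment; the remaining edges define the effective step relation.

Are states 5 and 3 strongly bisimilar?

Answer: BISIMILAR

Analysis:
Bisimulation quotient by refinement:
  round 0: {{0,1,2,3,4,5}}
  round 1: {{0},{1},{2},{3,5},{4}}
Fixed point at round 2; 5 class(es).
[5]={3,5}  [3]={3,5}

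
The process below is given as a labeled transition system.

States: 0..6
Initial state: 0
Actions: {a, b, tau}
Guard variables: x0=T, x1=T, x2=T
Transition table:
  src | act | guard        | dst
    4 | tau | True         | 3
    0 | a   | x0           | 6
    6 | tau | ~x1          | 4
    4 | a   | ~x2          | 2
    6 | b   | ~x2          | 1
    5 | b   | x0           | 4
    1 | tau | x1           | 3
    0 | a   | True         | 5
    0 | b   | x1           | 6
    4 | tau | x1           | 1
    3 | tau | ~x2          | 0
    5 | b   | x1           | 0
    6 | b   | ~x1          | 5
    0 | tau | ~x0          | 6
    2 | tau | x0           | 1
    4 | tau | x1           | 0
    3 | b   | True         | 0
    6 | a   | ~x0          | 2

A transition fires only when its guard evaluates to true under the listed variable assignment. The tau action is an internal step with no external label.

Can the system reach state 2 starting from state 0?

Answer: UNREACHABLE

Analysis:
11 transition(s) survive guard evaluation.
depth 0: {0}
depth 1: {5,6}  cumulative {0,5,6}
depth 2: {4}  cumulative {0,4,5,6}
depth 3: {1,3}  cumulative {0,1,3,4,5,6}
R = {0,1,3,4,5,6}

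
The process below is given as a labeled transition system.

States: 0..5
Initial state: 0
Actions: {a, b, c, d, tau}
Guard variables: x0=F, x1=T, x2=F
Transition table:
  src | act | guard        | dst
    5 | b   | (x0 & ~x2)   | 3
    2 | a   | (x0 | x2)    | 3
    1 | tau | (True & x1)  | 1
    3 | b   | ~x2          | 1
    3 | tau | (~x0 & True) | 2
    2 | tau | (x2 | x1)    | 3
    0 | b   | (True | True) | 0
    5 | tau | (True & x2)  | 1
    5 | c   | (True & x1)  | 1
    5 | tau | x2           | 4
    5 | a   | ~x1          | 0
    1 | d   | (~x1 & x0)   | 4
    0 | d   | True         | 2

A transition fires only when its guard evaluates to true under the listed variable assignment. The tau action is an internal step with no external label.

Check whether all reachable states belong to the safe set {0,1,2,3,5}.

Allowed set {0,1,2,3,5}
Reachable = {0,1,2,3}
  0: ok
  1: ok
  2: ok
  3: ok

Answer: INVARIANT HOLDS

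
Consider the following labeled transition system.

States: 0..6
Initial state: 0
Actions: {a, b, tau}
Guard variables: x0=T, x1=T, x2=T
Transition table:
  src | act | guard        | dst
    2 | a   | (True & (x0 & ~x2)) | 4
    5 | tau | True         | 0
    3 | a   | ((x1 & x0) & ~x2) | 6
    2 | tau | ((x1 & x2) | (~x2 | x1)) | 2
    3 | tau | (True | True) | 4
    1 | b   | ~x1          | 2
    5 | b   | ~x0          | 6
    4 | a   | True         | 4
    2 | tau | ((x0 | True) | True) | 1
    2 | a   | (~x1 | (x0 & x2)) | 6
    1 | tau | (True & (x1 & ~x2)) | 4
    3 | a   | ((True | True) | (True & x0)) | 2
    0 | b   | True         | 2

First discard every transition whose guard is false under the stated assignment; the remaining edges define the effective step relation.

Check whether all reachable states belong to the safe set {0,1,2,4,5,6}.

Answer: INVARIANT HOLDS

Analysis:
Allowed set {0,1,2,4,5,6}
R = {0,1,2,6}
  0: ok
  1: ok
  2: ok
  6: ok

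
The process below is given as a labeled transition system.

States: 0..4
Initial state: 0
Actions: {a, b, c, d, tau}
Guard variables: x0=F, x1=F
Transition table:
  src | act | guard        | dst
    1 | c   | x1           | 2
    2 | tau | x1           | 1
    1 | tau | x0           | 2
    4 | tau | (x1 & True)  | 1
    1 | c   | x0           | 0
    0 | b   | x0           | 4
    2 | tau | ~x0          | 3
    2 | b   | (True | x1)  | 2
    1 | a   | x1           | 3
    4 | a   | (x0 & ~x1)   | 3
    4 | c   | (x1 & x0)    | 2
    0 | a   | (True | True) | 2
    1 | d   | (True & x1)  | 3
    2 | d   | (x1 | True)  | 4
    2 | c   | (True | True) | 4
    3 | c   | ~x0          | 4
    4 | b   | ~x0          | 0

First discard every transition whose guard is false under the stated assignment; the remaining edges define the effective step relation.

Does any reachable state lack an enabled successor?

Reach set: {0,2,3,4}
  0: a→2  [1 exit(s)]
  2: b→2  c→4  d→4  tau→3  [4 exit(s)]
  3: c→4  [1 exit(s)]
  4: b→0  [1 exit(s)]

Answer: DEADLOCK-FREE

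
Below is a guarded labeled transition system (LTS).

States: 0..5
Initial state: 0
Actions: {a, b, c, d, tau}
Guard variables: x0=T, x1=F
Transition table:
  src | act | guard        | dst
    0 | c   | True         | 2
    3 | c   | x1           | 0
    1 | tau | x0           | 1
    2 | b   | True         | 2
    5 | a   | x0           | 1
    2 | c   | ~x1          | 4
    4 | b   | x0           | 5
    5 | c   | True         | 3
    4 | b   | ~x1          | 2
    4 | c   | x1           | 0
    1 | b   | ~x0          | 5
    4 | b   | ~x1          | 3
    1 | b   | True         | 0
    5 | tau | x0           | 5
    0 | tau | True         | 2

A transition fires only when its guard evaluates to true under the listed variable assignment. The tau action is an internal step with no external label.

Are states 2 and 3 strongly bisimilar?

Answer: NOT BISIMILAR

Working:
Compute ~ classes (split until stable):
  P[0] = {{0,1,2,3,4,5}}
  P[1] = {{0},{1},{2},{3},{4},{5}}
Fixed point at round 2; 6 class(es).
2∈{2}, 3∈{3}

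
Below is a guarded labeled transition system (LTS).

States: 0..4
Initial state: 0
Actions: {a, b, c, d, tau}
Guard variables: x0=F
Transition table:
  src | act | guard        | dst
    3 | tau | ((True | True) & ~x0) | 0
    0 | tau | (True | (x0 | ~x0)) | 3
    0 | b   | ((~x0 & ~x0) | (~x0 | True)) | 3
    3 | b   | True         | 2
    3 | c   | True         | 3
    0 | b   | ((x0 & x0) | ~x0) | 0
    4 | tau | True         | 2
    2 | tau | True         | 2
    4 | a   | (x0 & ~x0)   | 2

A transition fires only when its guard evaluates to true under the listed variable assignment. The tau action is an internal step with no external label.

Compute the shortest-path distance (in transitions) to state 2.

Answer: 2

Trace:
Breadth-first toward 2:
  depth 0: {0}
  depth 1: {3}
  depth 2: {2}
2 enters at depth 2; path b·b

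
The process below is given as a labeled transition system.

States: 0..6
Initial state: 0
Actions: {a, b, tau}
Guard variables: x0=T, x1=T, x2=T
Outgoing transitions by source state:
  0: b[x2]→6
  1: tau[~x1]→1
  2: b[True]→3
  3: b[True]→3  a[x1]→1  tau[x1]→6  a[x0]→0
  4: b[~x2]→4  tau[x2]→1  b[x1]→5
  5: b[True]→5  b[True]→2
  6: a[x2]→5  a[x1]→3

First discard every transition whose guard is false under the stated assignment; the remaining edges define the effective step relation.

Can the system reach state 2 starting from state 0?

Answer: REACHABLE

Working:
Guard filter leaves 12 enabled edge(s).
Layer 0: {0}
Layer 1: {6}  total {0,6}
Layer 2: {3,5}  total {0,3,5,6}
Layer 3: {1,2}  total {0,1,2,3,5,6}
Reachable = {0,1,2,3,5,6}
witness 2: b·a·b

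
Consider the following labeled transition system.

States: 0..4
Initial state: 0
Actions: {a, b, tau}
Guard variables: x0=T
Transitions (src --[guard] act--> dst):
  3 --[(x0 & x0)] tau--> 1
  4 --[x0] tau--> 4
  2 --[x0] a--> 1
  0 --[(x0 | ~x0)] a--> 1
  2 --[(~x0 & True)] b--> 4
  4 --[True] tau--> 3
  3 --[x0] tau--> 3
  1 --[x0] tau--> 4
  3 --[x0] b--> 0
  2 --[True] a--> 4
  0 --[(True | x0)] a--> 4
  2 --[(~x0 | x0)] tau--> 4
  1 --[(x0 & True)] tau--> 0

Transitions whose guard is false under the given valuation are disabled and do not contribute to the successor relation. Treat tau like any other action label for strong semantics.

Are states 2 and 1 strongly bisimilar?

Answer: NOT BISIMILAR

Trace:
Bisimulation quotient by refinement:
  round 0: {{0,1,2,3,4}}
  round 1: {{0},{1,4},{2},{3}}
  round 2: {{0},{1},{2},{3},{4}}
stable after 3 split(s): 5 block(s)
[2]={2}  [1]={1}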